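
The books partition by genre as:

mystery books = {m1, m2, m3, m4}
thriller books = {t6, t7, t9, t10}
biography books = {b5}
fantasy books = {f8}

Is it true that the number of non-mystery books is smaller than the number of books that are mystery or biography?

False

There are 6 non-mystery books.
There are 5 books that are mystery or biography.
The claim requires 6 < 5, which does not hold.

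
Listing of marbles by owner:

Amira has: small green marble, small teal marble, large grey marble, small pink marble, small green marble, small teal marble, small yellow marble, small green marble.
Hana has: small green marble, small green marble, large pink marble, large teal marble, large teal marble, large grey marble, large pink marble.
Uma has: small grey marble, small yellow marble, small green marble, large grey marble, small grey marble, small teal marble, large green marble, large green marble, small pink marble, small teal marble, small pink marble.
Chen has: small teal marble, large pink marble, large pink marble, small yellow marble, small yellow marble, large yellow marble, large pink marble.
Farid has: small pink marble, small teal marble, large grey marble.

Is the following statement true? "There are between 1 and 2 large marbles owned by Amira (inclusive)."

True

|large marbles owned by Amira| = 1.
The claim requires 1 ≤ 1 ≤ 2, which holds.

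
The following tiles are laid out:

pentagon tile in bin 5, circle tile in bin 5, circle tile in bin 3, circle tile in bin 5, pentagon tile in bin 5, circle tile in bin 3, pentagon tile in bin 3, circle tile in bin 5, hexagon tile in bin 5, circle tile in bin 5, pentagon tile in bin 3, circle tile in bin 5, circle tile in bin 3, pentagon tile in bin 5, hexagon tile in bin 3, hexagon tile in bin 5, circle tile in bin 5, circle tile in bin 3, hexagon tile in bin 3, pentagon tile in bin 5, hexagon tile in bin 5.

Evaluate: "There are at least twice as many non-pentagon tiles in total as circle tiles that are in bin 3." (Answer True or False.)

|non-pentagon tiles| = 15.
|circle tiles in bin 3| = 4.
The claim requires 15 ≥ 2 × 4 = 8, which holds.

True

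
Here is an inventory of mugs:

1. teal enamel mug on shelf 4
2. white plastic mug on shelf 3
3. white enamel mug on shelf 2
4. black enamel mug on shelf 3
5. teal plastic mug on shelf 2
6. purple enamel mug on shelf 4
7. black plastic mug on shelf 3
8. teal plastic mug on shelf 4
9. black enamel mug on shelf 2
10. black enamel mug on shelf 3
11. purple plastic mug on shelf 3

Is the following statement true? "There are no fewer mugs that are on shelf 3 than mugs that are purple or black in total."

There are 5 mugs on shelf 3.
There are 6 mugs that are purple or black.
The claim requires 5 ≥ 6, which does not hold.

False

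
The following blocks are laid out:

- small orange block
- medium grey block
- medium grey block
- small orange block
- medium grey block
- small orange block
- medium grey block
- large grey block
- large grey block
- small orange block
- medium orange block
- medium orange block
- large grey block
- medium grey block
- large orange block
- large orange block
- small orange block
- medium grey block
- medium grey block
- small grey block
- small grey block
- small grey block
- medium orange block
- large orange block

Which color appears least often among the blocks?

Counts by color: grey 13, orange 11.
The minimum is 11, held uniquely by orange.

orange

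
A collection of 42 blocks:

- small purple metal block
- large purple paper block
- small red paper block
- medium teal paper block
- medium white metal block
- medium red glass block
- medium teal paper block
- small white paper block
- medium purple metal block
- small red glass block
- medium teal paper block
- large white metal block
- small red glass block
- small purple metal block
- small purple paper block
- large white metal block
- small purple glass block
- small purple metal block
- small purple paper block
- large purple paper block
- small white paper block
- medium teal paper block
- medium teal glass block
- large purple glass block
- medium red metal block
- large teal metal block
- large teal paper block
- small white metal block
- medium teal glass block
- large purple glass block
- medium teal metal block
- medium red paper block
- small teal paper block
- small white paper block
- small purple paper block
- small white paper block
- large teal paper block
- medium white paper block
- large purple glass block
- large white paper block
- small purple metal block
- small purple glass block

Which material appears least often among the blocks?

Counts by material: paper 20, metal 12, glass 10.
The minimum is 10, held uniquely by glass.

glass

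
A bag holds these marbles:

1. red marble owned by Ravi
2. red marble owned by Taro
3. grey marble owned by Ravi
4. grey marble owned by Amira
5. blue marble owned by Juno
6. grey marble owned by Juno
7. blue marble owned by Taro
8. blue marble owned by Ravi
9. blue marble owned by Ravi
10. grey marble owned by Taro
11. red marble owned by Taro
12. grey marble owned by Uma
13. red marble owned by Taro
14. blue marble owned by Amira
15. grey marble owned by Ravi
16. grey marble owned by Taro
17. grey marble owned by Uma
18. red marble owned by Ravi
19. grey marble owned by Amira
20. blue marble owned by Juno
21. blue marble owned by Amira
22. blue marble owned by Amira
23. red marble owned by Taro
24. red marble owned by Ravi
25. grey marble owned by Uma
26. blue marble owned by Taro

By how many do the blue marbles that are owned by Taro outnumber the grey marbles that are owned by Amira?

blue marbles owned by Taro: 2.
grey marbles owned by Amira: 2.
2 − 2 = 0.

0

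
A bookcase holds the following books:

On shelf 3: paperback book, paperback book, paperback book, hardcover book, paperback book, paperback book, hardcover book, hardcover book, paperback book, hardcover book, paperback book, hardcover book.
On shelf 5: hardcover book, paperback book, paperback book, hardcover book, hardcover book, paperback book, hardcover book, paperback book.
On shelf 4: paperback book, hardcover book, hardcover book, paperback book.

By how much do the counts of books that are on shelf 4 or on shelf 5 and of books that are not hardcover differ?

1

books on shelf 4 or on shelf 5: 12. books that are not hardcover: 13.
|12 − 13| = 13 − 12 = 1.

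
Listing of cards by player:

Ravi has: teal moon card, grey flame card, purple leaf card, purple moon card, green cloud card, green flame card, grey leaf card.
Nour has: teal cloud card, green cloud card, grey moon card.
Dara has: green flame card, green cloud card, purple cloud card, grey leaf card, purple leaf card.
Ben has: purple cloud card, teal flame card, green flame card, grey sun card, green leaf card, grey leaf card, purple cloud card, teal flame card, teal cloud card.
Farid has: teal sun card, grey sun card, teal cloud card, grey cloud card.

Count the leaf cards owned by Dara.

2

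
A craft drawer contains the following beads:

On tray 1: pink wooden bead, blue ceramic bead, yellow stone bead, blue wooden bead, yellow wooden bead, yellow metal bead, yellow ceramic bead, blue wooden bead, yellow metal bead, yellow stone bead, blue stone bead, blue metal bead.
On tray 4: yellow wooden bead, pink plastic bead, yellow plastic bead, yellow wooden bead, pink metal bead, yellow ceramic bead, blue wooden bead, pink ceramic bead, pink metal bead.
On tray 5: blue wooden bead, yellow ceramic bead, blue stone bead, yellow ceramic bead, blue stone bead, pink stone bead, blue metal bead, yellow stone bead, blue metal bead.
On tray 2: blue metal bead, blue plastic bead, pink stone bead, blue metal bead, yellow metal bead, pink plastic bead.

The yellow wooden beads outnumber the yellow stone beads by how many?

0

yellow wooden beads: 3.
yellow stone beads: 3.
3 − 3 = 0.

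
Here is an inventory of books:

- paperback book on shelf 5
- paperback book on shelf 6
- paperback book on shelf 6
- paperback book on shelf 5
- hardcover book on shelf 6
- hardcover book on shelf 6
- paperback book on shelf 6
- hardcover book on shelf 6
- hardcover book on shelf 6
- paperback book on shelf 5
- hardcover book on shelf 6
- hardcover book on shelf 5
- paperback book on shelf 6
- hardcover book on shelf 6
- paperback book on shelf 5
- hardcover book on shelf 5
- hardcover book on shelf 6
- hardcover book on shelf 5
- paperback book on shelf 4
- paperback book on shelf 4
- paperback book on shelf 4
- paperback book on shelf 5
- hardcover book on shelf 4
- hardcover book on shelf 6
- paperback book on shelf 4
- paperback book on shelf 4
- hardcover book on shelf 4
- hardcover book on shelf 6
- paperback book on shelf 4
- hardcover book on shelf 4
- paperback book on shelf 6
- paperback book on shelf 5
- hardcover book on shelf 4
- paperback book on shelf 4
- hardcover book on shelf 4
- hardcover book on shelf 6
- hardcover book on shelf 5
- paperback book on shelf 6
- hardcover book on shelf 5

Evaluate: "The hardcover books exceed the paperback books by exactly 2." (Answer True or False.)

There are 20 hardcover books.
There are 19 paperback books.
The claim requires 20 − 19 (= 1) to equal 2, which does not hold.

False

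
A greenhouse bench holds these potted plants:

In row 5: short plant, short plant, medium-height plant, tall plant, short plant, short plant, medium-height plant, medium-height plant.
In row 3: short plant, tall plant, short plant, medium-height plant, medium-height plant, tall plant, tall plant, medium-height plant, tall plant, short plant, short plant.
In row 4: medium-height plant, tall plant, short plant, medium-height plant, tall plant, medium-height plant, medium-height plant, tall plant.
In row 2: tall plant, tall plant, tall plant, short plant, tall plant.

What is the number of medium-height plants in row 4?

4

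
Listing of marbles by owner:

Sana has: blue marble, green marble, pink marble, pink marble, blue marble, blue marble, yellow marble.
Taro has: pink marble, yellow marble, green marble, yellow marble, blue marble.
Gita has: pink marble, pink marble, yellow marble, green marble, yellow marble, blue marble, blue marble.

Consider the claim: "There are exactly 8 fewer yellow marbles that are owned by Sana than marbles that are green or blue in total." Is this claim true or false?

True

yellow marbles owned by Sana: 1.
marbles that are green or blue: 9.
The claim requires 9 − 1 (= 8) to equal 8, which holds.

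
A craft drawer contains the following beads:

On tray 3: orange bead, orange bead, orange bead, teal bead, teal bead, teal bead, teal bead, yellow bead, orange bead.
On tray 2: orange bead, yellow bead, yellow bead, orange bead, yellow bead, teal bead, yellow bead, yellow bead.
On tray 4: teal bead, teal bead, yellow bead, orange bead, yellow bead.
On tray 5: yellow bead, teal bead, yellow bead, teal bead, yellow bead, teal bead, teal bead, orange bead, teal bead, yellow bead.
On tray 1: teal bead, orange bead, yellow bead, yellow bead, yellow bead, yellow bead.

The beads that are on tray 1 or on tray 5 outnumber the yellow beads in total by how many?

beads on tray 1 or on tray 5: 16.
yellow beads: 16.
16 − 16 = 0.

0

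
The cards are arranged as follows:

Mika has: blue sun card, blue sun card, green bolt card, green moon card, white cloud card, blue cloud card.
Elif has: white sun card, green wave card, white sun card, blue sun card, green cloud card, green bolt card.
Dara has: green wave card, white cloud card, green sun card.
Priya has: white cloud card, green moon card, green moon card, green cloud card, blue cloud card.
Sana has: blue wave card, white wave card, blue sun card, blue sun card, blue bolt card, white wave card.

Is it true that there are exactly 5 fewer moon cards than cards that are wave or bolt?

True

There are 3 moon cards.
There are 8 cards that are wave or bolt.
The claim requires 8 − 3 (= 5) to equal 5, which holds.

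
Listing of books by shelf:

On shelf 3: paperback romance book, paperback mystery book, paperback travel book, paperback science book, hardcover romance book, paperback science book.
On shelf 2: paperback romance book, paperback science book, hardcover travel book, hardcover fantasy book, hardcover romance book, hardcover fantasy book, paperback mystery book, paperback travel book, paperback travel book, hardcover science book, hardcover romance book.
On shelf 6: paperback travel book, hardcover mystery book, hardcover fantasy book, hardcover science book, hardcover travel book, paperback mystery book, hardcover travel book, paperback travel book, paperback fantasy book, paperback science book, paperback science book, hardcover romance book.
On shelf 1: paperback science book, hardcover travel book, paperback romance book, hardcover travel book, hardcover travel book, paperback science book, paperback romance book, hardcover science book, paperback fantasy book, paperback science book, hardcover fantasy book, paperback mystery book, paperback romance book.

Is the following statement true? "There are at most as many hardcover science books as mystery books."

There are 3 hardcover science books.
There are 5 mystery books.
The claim requires 3 ≤ 5, which holds.

True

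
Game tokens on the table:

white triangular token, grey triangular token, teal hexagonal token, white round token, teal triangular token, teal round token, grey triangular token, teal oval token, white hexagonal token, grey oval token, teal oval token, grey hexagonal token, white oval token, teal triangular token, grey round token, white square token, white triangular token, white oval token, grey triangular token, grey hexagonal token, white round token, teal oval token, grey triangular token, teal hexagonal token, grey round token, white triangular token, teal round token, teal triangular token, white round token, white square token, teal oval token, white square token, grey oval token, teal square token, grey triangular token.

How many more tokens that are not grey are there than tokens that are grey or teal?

tokens that are not grey: 24.
tokens that are grey or teal: 23.
24 − 23 = 1.

1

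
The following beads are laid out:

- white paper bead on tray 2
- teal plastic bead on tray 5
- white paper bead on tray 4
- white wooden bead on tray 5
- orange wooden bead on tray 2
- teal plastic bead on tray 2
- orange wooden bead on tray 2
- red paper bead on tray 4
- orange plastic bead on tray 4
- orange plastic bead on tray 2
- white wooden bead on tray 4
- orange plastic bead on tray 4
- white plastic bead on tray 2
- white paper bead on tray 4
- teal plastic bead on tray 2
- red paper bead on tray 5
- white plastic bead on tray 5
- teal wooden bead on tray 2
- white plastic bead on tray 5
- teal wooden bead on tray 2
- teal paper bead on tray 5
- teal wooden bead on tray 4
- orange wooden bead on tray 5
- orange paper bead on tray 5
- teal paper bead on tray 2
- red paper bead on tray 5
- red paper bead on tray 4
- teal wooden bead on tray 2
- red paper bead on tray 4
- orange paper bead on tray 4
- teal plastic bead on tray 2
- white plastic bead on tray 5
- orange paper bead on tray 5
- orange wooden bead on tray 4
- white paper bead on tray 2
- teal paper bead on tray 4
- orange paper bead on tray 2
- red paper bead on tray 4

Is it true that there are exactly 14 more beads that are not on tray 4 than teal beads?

|beads that are not on tray 4| = 25.
|teal beads| = 11.
The claim requires 25 − 11 (= 14) to equal 14, which holds.

True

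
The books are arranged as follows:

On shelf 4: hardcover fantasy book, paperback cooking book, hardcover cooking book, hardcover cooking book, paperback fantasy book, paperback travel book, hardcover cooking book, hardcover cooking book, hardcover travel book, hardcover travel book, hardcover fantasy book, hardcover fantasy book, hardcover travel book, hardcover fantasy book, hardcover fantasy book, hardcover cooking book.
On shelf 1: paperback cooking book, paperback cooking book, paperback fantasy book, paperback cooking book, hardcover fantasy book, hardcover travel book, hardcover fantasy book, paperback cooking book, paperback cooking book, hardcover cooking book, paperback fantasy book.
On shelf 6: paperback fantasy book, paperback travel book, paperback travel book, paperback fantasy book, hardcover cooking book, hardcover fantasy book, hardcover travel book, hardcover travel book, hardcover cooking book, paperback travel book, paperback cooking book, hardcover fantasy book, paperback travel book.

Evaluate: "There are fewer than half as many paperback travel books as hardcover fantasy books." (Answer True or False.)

False

|paperback travel books| = 5.
|hardcover fantasy books| = 9.
The claim requires 2 × 5 = 10 < 9, which does not hold.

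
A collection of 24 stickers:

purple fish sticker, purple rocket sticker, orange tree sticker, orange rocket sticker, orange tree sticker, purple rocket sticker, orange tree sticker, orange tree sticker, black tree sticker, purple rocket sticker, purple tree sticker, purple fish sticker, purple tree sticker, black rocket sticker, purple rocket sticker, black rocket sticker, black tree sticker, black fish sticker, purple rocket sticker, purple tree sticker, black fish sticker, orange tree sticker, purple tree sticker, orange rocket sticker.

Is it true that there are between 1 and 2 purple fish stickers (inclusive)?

purple fish stickers: 2.
The claim requires 1 ≤ 2 ≤ 2, which holds.

True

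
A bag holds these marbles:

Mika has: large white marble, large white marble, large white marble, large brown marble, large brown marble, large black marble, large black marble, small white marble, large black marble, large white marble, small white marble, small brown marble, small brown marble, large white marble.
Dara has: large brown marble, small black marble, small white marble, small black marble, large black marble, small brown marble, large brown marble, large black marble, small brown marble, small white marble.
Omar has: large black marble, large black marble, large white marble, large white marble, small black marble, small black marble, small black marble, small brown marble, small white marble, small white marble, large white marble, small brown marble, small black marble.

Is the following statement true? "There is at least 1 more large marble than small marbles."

There are 19 large marbles.
There are 18 small marbles.
The claim requires 19 − 18 = 1 ≥ 1, which holds.

True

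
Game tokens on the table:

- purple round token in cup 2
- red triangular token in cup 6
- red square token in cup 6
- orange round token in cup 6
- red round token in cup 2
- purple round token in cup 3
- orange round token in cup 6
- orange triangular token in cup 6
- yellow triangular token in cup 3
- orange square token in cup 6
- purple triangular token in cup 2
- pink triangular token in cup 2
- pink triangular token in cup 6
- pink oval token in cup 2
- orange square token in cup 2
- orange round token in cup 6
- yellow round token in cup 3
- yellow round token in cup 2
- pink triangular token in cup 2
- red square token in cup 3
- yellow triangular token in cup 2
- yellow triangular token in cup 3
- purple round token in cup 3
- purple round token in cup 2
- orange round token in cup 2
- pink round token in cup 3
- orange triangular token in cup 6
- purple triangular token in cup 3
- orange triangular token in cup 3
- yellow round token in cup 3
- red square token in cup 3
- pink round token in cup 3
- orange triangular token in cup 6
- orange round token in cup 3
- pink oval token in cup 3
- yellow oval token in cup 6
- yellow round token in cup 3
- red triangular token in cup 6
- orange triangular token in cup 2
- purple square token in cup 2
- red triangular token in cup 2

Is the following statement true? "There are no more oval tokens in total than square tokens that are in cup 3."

False

oval tokens: 3.
square tokens in cup 3: 2.
The claim requires 3 ≤ 2, which does not hold.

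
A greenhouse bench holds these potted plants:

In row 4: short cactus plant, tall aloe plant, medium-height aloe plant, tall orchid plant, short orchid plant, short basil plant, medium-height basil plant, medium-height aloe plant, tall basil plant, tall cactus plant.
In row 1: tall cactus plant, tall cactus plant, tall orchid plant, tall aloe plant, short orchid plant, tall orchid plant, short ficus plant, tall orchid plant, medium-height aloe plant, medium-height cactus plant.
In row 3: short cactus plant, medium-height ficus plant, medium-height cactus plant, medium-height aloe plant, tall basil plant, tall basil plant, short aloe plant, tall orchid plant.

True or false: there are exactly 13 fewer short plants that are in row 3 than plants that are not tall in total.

|short plants in row 3| = 2.
|plants that are not tall| = 15.
The claim requires 15 − 2 (= 13) to equal 13, which holds.

True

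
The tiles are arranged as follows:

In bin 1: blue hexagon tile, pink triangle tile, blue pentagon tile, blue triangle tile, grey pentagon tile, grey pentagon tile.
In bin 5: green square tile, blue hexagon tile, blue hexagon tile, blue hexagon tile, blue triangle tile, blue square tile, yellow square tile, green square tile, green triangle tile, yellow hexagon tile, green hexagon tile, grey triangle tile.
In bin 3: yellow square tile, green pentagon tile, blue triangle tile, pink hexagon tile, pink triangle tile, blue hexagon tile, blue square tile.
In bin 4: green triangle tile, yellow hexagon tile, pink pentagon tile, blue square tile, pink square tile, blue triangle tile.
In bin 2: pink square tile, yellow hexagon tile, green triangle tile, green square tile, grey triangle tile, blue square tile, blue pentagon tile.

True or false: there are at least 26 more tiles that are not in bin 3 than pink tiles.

There are 31 tiles that are not in bin 3.
There are 6 pink tiles.
The claim requires 31 − 6 = 25 ≥ 26, which does not hold.

False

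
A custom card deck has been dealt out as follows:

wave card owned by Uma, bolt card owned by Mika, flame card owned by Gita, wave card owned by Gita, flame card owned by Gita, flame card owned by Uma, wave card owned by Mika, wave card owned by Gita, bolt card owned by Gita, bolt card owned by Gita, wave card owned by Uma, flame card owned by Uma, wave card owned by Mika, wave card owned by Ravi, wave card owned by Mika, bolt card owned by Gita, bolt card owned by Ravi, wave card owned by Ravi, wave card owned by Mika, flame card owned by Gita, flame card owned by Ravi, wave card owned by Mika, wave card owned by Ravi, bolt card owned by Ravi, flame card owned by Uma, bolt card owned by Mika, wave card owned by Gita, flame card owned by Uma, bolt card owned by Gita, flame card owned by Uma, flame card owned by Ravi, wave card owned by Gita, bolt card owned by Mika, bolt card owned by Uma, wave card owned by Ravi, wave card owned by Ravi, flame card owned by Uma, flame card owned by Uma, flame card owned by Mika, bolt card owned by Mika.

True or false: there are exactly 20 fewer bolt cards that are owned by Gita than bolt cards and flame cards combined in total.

Count of bolt cards owned by Gita: 4.
bolt cards: 11; flame cards: 13; combined: 11 + 13 = 24.
The claim requires 24 − 4 (= 20) to equal 20, which holds.

True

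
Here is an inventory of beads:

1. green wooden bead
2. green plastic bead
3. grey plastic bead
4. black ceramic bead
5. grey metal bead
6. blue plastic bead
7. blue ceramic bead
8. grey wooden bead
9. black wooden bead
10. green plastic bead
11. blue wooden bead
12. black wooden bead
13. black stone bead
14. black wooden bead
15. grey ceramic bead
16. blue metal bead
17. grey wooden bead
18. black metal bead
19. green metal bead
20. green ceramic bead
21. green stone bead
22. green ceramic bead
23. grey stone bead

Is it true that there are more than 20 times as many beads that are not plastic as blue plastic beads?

False

beads that are not plastic: 19.
blue plastic beads: 1.
The claim requires 19 > 20 × 1 = 20, which does not hold.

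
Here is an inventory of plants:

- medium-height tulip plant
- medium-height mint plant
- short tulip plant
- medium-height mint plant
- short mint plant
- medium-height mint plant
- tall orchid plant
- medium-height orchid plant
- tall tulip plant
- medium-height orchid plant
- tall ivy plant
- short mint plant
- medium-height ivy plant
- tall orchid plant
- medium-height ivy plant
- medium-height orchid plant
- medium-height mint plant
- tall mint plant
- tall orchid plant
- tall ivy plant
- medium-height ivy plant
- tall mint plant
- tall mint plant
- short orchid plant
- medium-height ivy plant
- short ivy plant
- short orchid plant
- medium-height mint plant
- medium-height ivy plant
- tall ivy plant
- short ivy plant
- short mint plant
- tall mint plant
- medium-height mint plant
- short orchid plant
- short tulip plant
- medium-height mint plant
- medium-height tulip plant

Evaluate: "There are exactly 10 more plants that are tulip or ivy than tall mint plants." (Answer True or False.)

|plants that are tulip or ivy| = 15.
|tall mint plants| = 4.
The claim requires 15 − 4 (= 11) to equal 10, which does not hold.

False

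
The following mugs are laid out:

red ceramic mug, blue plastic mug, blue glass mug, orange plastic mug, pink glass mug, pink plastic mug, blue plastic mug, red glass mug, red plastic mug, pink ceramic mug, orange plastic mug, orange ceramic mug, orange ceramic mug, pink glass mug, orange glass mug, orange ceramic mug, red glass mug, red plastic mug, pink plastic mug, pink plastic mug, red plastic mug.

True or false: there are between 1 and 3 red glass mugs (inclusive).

red glass mugs: 2.
The claim requires 1 ≤ 2 ≤ 3, which holds.

True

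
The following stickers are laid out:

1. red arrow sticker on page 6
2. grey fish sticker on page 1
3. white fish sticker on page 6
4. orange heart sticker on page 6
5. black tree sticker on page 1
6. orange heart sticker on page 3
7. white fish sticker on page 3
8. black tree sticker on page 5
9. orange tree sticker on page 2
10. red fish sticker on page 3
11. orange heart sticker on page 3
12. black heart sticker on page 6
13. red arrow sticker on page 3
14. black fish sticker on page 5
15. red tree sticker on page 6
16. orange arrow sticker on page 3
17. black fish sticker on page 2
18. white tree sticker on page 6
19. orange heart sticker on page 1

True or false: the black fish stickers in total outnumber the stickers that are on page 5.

|black fish stickers| = 2.
|stickers on page 5| = 2.
The claim requires 2 > 2, which does not hold.

False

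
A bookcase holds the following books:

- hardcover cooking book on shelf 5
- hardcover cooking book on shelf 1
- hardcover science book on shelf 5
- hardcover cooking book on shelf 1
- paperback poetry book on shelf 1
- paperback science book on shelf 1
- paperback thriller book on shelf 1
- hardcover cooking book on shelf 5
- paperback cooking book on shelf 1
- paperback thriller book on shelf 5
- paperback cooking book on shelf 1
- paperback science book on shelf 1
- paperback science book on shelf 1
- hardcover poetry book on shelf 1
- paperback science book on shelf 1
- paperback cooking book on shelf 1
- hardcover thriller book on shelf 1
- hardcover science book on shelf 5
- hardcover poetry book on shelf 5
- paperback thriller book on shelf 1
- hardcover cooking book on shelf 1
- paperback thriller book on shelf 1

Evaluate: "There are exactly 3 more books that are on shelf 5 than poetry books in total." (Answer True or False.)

True

books on shelf 5: 6.
poetry books: 3.
The claim requires 6 − 3 (= 3) to equal 3, which holds.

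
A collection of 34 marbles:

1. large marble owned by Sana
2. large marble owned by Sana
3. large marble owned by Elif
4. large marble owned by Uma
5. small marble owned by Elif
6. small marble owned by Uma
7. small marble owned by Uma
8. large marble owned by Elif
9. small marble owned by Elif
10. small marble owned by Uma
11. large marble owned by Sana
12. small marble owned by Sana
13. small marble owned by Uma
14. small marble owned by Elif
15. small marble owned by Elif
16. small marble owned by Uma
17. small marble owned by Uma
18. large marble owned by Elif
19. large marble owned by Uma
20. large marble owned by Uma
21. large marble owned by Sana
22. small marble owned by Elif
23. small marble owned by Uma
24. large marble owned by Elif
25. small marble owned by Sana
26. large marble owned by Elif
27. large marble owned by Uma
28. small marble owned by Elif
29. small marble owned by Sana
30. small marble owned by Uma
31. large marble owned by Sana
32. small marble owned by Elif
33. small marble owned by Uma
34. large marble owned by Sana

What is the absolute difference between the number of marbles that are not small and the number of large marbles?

0

marbles that are not small: 15. large marbles: 15.
|15 − 15| = 15 − 15 = 0.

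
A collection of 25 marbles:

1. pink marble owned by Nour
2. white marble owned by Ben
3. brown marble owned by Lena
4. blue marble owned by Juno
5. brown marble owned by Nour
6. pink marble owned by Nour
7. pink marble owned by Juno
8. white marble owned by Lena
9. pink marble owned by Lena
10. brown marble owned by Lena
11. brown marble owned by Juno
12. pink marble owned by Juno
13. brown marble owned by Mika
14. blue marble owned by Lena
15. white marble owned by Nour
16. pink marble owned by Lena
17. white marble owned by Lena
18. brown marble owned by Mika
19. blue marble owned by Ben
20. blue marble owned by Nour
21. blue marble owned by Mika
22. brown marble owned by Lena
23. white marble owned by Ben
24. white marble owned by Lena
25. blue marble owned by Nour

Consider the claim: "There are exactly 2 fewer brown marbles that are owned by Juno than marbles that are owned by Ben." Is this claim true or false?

|brown marbles owned by Juno| = 1.
|marbles owned by Ben| = 3.
The claim requires 3 − 1 (= 2) to equal 2, which holds.

True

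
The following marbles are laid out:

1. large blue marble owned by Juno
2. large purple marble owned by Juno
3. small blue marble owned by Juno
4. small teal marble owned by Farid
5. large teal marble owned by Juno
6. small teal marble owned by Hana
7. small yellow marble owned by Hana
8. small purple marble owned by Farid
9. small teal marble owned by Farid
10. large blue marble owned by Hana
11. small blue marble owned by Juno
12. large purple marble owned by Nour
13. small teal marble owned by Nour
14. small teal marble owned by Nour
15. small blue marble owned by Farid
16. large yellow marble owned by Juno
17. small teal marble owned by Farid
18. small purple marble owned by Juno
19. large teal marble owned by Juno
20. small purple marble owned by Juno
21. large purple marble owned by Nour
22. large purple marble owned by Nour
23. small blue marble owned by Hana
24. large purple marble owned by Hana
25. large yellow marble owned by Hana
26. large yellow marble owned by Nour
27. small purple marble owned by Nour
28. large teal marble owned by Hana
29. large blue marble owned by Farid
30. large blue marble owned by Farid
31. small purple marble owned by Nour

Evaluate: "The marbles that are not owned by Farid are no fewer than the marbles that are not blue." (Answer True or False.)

|marbles that are not owned by Farid| = 24.
|marbles that are not blue| = 23.
The claim requires 24 ≥ 23, which holds.

True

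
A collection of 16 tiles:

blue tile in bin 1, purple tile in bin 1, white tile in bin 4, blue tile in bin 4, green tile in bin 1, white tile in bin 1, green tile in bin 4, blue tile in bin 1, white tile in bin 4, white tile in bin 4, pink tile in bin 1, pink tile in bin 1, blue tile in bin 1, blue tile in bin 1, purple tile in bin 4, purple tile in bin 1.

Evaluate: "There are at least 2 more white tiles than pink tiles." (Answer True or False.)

|white tiles| = 4.
|pink tiles| = 2.
The claim requires 4 − 2 = 2 ≥ 2, which holds.

True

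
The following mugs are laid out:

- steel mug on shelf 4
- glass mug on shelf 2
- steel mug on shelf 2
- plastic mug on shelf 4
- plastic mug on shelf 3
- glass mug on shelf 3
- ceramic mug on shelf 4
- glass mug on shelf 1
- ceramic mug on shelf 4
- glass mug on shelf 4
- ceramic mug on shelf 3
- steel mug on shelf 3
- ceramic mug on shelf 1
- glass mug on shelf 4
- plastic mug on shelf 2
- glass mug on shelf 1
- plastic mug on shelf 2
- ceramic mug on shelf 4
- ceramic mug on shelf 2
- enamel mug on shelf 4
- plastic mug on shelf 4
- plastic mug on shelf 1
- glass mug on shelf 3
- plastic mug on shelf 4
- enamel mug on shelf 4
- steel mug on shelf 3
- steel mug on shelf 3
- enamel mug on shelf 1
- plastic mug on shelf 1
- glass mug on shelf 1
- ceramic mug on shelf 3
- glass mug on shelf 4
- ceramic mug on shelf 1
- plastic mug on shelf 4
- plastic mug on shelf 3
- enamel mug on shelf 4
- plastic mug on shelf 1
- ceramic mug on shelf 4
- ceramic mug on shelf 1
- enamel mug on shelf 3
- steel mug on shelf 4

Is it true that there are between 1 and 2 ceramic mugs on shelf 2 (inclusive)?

True

There is 1 ceramic mug on shelf 2.
The claim requires 1 ≤ 1 ≤ 2, which holds.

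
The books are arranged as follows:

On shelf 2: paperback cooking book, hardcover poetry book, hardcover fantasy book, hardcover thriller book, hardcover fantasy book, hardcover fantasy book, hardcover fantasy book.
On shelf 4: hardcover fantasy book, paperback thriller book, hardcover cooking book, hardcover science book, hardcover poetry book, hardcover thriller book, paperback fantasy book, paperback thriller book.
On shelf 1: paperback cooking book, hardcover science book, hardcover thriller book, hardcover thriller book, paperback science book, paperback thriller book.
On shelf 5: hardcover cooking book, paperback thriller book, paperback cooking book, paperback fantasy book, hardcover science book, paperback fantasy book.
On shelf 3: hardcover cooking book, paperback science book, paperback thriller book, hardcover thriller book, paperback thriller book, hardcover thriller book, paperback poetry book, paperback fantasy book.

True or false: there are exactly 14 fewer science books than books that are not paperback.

True

science books: 5.
books that are not paperback: 19.
The claim requires 19 − 5 (= 14) to equal 14, which holds.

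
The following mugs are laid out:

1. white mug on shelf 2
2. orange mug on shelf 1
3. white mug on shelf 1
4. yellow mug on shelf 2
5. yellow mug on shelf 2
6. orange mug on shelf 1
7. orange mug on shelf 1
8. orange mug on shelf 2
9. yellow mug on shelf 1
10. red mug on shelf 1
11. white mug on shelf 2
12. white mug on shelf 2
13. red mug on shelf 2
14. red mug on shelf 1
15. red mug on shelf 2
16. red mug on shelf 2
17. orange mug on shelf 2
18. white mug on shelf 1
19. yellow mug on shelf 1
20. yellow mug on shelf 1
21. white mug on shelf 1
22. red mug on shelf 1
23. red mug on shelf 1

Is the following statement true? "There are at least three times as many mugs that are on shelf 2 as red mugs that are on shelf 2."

True

|mugs on shelf 2| = 10.
|red mugs on shelf 2| = 3.
The claim requires 10 ≥ 3 × 3 = 9, which holds.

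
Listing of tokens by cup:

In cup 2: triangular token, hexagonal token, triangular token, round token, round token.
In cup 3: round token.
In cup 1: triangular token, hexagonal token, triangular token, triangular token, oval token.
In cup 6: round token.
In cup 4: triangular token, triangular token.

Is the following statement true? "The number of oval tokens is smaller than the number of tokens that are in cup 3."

There is 1 oval token.
There is 1 token in cup 3.
The claim requires 1 < 1, which does not hold.

False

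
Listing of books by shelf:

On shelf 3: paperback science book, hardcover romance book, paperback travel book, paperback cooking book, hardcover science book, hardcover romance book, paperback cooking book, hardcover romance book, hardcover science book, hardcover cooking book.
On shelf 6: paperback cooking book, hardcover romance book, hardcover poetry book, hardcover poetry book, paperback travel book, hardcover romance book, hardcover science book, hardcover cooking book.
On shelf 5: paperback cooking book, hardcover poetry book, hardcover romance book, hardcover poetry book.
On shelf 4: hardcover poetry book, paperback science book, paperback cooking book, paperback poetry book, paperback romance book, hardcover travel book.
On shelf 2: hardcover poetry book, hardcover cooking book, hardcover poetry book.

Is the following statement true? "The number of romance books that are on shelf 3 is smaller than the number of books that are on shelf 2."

False

romance books on shelf 3: 3.
books on shelf 2: 3.
The claim requires 3 < 3, which does not hold.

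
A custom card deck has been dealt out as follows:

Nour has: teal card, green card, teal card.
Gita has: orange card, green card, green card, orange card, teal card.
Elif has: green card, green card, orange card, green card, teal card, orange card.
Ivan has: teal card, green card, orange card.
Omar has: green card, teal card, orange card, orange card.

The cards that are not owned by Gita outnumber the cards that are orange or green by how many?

cards that are not owned by Gita: 16.
cards that are orange or green: 15.
16 − 15 = 1.

1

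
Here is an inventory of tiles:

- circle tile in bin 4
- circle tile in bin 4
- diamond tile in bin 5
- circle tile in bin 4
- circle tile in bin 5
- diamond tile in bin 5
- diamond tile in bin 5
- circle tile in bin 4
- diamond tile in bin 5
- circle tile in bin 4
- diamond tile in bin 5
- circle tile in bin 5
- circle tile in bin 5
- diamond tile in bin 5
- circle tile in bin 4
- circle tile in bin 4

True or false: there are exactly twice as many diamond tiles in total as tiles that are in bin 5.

There are 6 diamond tiles.
There are 9 tiles in bin 5.
The claim requires 6 = 2 × 9 = 18, which does not hold.

False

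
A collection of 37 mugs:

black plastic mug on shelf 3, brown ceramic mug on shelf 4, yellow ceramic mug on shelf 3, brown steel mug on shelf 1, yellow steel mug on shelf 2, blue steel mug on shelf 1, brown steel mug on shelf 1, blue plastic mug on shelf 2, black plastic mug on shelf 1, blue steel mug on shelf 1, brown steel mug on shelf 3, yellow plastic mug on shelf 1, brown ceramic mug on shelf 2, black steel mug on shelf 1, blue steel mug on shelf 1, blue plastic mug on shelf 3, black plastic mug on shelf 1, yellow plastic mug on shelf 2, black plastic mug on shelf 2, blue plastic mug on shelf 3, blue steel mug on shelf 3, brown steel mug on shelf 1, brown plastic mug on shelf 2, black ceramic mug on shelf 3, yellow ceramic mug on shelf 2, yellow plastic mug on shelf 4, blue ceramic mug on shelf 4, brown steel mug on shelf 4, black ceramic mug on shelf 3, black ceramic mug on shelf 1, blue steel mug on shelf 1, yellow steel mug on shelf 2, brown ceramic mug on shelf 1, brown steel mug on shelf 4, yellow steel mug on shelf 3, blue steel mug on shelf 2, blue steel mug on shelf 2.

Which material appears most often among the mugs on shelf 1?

Counts by material (restricted to mugs on shelf 1): steel 8, plastic 3, ceramic 2.
The maximum is 8, held uniquely by steel.

steel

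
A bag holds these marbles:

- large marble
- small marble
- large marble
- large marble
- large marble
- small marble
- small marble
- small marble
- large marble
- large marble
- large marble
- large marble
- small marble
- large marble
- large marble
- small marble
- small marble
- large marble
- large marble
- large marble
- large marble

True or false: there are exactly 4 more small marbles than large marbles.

|small marbles| = 7.
|large marbles| = 14.
The claim requires 7 − 14 (= -7) to equal 4, which does not hold.

False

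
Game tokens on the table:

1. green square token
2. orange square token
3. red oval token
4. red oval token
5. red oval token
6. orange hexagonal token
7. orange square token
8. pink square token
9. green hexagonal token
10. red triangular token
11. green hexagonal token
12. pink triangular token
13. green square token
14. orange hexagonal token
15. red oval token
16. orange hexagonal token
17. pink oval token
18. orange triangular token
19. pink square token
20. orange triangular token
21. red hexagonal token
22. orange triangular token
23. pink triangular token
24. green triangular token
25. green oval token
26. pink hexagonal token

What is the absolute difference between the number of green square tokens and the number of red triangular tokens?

green square tokens: 2. red triangular tokens: 1.
|2 − 1| = 2 − 1 = 1.

1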